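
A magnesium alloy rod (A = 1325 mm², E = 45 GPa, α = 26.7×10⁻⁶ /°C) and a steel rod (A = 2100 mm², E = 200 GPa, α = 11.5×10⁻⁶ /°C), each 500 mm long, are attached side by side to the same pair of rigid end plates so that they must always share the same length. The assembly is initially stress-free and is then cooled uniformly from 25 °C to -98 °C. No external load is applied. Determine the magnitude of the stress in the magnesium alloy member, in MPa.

Both members must finish at the same length. With the larger α, the magnesium alloy tends to over-contract; the plates restrain it, putting the magnesium alloy in tension and the steel in compression. With no external load the two internal forces are equal and opposite, magnitude P.
Equating the net (thermal + elastic) strains gives |α₁ − α₂|·ΔT = P·[1/(A₁E₁) + 1/(A₂E₂)].
|α₁ − α₂|·ΔT = 15.2×10⁻⁶ × 123 = 0.00187.
1/(A₁E₁) + 1/(A₂E₂) = 1/(1325×45×10³) + 1/(2100×200×10³) = 1.915×10⁻⁸ N⁻¹.
So P = 0.00187 / 1.915×10⁻⁸ = 97.62 kN.
σ_{magnesium alloy} = P/A₁ = 97620/1325 = 73.67 MPa, tensile.

σ ≈ 73.7 MPa (tensile)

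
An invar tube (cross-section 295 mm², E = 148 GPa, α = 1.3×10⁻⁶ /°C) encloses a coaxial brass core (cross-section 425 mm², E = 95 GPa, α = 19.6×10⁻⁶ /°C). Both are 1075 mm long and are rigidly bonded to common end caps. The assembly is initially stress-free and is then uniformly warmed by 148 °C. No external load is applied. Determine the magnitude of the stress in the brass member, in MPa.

Both members must finish at the same length. With the larger α, the brass tends to over-expand; the plates restrain it, putting the brass in compression and the invar in tension. With no external load the two internal forces are equal and opposite, magnitude P.
Setting the final lengths equal and cancelling L: (α₁ − α₂)ΔT = P/(A₁E₁) + P/(A₂E₂).
|α₁ − α₂|·ΔT = 18.3×10⁻⁶ × 148 = 0.002708.
1/(A₁E₁) + 1/(A₂E₂) = 1/(295×148×10³) + 1/(425×95×10³) = 4.767×10⁻⁸ N⁻¹.
P = 0.002708 / 4.767×10⁻⁸ = 56810 N = 56.81 kN.
σ_{brass} = P/A₂ = 56810/425 = 133.7 MPa, compressive.

σ ≈ 134 MPa (compressive)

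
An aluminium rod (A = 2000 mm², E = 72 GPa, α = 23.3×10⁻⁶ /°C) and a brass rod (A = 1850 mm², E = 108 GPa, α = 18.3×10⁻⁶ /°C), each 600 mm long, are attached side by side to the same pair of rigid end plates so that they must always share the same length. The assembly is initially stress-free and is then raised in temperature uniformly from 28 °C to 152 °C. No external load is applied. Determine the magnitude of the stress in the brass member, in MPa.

Both members must finish at the same length. With the larger α, the aluminium tends to over-expand; the plates restrain it, putting the aluminium in compression and the brass in tension. With no external load the two internal forces are equal and opposite, magnitude P.
Compatibility of the two members (thermal + elastic change equal): (α₁ − α₂)ΔT = P·[1/(A₁E₁) + 1/(A₂E₂)].
|α₁ − α₂|·ΔT = 5×10⁻⁶ × 124 = 0.00062.
1/(A₁E₁) + 1/(A₂E₂) = 1/(2000×72×10³) + 1/(1850×108×10³) = 1.195×10⁻⁸ N⁻¹.
P = 0.00062 / 1.195×10⁻⁸ = 51890 N = 51.89 kN.
σ_{brass} = P/A₂ = 51890/1850 = 28.05 MPa, tensile.

σ ≈ 28 MPa (tensile)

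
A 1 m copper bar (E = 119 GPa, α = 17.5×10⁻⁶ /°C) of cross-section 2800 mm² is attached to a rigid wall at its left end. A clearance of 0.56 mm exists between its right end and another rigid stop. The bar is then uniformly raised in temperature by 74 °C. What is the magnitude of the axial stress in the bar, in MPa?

σ ≈ 87.5 MPa (compressive)

If the wall were absent the bar would grow by αΔT L = 17.5×10⁻⁶ × 74 × 1000 = 1.295 mm.
This exceeds the 0.56 mm gap, so the wall pushes back. The portion of expansion that must be recovered elastically is δ_free − gap = 1.295 − 0.56 = 0.735 mm.
So σ = E(δ_free − g)/L = 119×10³ × 0.735/1000 = 87.46 MPa.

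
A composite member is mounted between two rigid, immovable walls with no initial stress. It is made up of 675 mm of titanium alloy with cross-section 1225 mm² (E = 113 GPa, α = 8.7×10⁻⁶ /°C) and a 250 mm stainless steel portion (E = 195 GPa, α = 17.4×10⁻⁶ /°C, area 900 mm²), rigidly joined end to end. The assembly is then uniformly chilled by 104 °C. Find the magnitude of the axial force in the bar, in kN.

P ≈ 169 kN (tensile)

If the supports were absent, the total length change would be Σ αᵢΔT Lᵢ = 8.7×10⁻⁶×104×675 + 17.4×10⁻⁶×104×250 = 1.063 mm.
Since the ends are fixed, an axial force P builds up, equal in every segment, with P · Σ Lᵢ/(AᵢEᵢ) = δ_free.
The series flexibility is Σ Lᵢ/(AᵢEᵢ) = 675/(1225×113×10³) + 250/(900×195×10³) = 6.301×10⁻⁶ mm/N.
P = 1.063 / 6.301×10⁻⁶ = 168700 N = 168.7 kN, tensile.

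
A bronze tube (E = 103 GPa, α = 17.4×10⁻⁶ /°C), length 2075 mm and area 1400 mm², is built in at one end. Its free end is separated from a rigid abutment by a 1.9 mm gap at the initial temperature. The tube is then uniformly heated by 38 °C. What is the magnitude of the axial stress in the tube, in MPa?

σ ≈ 0 MPa

Unrestrained expansion: δ_free = αΔT L = 17.4×10⁻⁶ × 38 × 2075 = 1.372 mm.
This is smaller than the 1.9 mm clearance, so the tube expands freely without reaching the stop — the stress is zero.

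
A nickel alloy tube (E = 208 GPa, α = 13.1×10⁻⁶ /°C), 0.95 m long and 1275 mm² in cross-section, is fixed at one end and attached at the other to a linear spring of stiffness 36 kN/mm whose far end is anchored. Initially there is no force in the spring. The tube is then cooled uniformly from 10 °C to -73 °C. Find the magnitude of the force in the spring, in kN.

The unrestrained thermal change is αΔT L = 13.1×10⁻⁶ × 83 × 950 = 1.033 mm.
With a force P in the spring, the elastic change of the tube is PL/(AE) and that of the spring is P/k; compatibility requires their sum to equal δ_free.
So P = δ_free / [L/(AE) + 1/k] = 1.033 / [ 950/(1275×208×10³) + 1/(36×10³) ].
P = 1.033 / 3.136×10⁻⁵ = 32940 N.

P ≈ 32.9 kN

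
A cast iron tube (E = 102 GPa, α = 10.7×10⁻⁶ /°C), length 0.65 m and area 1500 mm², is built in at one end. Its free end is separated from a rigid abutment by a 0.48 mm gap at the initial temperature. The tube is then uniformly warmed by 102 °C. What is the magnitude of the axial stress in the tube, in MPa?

If the wall were absent the tube would grow by αΔT L = 10.7×10⁻⁶ × 102 × 650 = 0.7094 mm.
After closing the 0.48 mm clearance, 0.7094 − 0.48 = 0.2294 mm of expansion remains to be suppressed by the wall.
So σ = E(δ_free − g)/L = 102×10³ × 0.2294/650 = 36 MPa.

σ ≈ 36 MPa (compressive)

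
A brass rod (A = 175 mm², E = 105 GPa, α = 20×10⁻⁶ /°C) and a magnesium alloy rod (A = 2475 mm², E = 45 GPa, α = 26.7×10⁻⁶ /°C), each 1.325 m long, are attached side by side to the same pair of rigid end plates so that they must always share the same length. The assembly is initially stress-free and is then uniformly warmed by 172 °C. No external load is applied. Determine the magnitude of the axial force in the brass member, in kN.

P ≈ 18.2 kN (tensile in the brass)

Equilibrium of a rigid end plate with no external load gives equal and opposite internal forces ±P in the two members. Since α_{magnesium alloy} > α_{brass}, heating drives the magnesium alloy into compression and the brass into tension.
Equating the net (thermal + elastic) strains gives |α₁ − α₂|·ΔT = P·[1/(A₁E₁) + 1/(A₂E₂)].
|α₁ − α₂|·ΔT = 6.7×10⁻⁶ × 172 = 0.001152.
1/(A₁E₁) + 1/(A₂E₂) = 1/(175×105×10³) + 1/(2475×45×10³) = 6.34×10⁻⁸ N⁻¹.
So P = 0.001152 / 6.34×10⁻⁸ = 18.18 kN.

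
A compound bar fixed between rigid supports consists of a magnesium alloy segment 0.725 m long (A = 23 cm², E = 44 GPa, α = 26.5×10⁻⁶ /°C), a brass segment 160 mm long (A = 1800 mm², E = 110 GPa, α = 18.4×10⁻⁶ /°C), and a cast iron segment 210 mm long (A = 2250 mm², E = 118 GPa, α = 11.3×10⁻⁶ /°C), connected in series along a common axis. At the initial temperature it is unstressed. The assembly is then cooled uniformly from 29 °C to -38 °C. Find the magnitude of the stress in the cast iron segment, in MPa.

σ ≈ 83.4 MPa (tensile)

Free thermal contraction of the whole bar: Σ αᵢΔT Lᵢ = 26.5×10⁻⁶×67×725 + 18.4×10⁻⁶×67×160 + 11.3×10⁻⁶×67×210 = 1.643 mm.
The walls prevent any net length change, so an axial force P (same in every segment) develops. Compatibility: P · Σ Lᵢ/(AᵢEᵢ) = δ_free.
The series flexibility is Σ Lᵢ/(AᵢEᵢ) = 725/(2300×44×10³) + 160/(1800×110×10³) + 210/(2250×118×10³) = 8.763×10⁻⁶ mm/N.
Hence P = δ_free / Σ(L/AE) = 1.643/8.763×10⁻⁶ = 187.5 kN (tensile).
σ_{cast iron} = P / A = 187500 / 2250 = 83.35 MPa.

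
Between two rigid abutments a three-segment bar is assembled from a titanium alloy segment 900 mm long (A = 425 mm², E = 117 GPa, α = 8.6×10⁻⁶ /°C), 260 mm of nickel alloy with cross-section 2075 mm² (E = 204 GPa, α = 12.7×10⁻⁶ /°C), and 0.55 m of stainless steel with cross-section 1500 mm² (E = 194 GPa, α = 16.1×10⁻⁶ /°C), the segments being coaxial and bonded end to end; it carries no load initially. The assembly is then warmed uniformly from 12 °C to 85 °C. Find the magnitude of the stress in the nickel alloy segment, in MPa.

If the supports were absent, the total length change would be Σ αᵢΔT Lᵢ = 8.6×10⁻⁶×73×900 + 12.7×10⁻⁶×73×260 + 16.1×10⁻⁶×73×550 = 1.452 mm.
Since the ends are fixed, an axial force P builds up, equal in every segment, with P · Σ Lᵢ/(AᵢEᵢ) = δ_free.
Σ Lᵢ/(AᵢEᵢ) = 900/(425×117×10³) + 260/(2075×204×10³) + 550/(1500×194×10³) = 2.06×10⁻⁵ mm/N.
So P = 1.452 / 2.06×10⁻⁵ = 70.5 kN, compressive.
σ_{nickel alloy} = P / A = 70500 / 2075 = 33.97 MPa.

σ ≈ 34 MPa (compressive)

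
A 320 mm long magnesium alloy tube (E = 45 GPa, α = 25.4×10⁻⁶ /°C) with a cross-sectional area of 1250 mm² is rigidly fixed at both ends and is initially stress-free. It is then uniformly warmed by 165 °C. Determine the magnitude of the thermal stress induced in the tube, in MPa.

Because both ends are immovable the net strain is zero, and the suppressed thermal strain is αΔT = 25.4×10⁻⁶ × 165 = 4191×10⁻⁶.
The stress required to suppress this strain is σ = Eε = 45×10³ × 4191×10⁻⁶ = 188.6 MPa, compressive since the tube is trying to expand.

σ ≈ 189 MPa (compressive)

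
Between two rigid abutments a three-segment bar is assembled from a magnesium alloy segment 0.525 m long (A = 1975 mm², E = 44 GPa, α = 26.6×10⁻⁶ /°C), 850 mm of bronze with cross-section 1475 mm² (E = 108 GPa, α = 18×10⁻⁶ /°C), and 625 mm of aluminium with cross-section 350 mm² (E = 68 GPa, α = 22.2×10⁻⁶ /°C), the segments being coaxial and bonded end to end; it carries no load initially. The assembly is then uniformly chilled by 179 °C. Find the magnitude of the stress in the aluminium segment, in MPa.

With the walls removed the bar would change length by δ_free = Σ αᵢΔT Lᵢ = 26.6×10⁻⁶×179×525 + 18×10⁻⁶×179×850 + 22.2×10⁻⁶×179×625 = 7.722 mm.
Since the ends are fixed, an axial force P builds up, equal in every segment, with P · Σ Lᵢ/(AᵢEᵢ) = δ_free.
Σ Lᵢ/(AᵢEᵢ) = 525/(1975×44×10³) + 850/(1475×108×10³) + 625/(350×68×10³) = 3.764×10⁻⁵ mm/N.
Hence P = δ_free / Σ(L/AE) = 7.722/3.764×10⁻⁵ = 205.2 kN (tensile).
σ_{aluminium} = P / A = 205200 / 350 = 586.2 MPa.

σ ≈ 586 MPa (tensile)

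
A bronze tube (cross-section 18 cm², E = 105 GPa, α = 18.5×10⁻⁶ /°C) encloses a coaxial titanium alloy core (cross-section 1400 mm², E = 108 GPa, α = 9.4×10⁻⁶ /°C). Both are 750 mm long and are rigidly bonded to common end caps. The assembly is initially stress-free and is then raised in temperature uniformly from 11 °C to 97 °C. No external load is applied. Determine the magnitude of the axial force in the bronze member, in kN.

P ≈ 65.7 kN (compressive in the bronze)

Both members must finish at the same length. With the larger α, the bronze tends to over-expand; the plates restrain it, putting the bronze in compression and the titanium alloy in tension. With no external load the two internal forces are equal and opposite, magnitude P.
Setting the final lengths equal and cancelling L: (α₁ − α₂)ΔT = P/(A₁E₁) + P/(A₂E₂).
|α₁ − α₂|·ΔT = 9.1×10⁻⁶ × 86 = 0.0007826.
1/(A₁E₁) + 1/(A₂E₂) = 1/(1800×105×10³) + 1/(1400×108×10³) = 1.19×10⁻⁸ N⁻¹.
P = 0.0007826 / 1.19×10⁻⁸ = 65740 N = 65.74 kN.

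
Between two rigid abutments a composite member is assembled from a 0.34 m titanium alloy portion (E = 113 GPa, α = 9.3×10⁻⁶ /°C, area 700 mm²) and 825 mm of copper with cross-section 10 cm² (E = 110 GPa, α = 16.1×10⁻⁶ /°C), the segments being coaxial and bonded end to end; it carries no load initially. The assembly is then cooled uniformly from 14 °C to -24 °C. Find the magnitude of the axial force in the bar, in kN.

Free thermal contraction of the whole bar: Σ αᵢΔT Lᵢ = 9.3×10⁻⁶×38×340 + 16.1×10⁻⁶×38×825 = 0.6249 mm.
Since the ends are fixed, an axial force P builds up, equal in every segment, with P · Σ Lᵢ/(AᵢEᵢ) = δ_free.
Σ Lᵢ/(AᵢEᵢ) = 340/(700×113×10³) + 825/(1000×110×10³) = 1.18×10⁻⁵ mm/N.
So P = 0.6249 / 1.18×10⁻⁵ = 52.96 kN, tensile.

P ≈ 53 kN (tensile)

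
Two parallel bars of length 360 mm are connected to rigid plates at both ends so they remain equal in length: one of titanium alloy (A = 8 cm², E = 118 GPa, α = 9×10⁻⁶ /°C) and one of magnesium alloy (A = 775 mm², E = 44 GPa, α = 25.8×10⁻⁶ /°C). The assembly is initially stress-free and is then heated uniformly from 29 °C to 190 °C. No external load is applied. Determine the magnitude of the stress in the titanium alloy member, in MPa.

σ ≈ 84.7 MPa (tensile)

Equilibrium of a rigid end plate with no external load gives equal and opposite internal forces ±P in the two members. Since α_{magnesium alloy} > α_{titanium alloy}, heating drives the magnesium alloy into compression and the titanium alloy into tension.
Setting the final lengths equal and cancelling L: (α₁ − α₂)ΔT = P/(A₁E₁) + P/(A₂E₂).
|α₁ − α₂|·ΔT = 16.8×10⁻⁶ × 161 = 0.002705.
1/(A₁E₁) + 1/(A₂E₂) = 1/(800×118×10³) + 1/(775×44×10³) = 3.992×10⁻⁸ N⁻¹.
P = 0.002705 / 3.992×10⁻⁸ = 67760 N = 67.76 kN.
σ_{titanium alloy} = P/A₁ = 67760/800 = 84.7 MPa, tensile.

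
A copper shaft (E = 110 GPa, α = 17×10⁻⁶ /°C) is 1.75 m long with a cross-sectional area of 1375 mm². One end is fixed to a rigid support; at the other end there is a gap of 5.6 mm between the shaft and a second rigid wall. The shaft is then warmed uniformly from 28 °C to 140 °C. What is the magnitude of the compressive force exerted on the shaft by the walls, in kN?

P ≈ 0 kN

If the wall were absent the shaft would grow by αΔT L = 17×10⁻⁶ × 112 × 1750 = 3.332 mm.
Since δ_free = 3.33 mm is less than the 5.6 mm gap, the shaft never touches the wall. No axial force develops.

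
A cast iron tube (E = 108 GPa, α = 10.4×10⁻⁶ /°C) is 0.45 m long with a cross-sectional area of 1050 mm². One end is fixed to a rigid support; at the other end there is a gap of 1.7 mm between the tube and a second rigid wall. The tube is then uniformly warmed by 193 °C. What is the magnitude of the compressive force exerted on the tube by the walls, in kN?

Free thermal elongation = αΔT L = 10.4×10⁻⁶ × 193 × 450 = 0.9032 mm.
This is smaller than the 1.7 mm clearance, so the tube expands freely without reaching the stop — the stress is zero.

P ≈ 0 kN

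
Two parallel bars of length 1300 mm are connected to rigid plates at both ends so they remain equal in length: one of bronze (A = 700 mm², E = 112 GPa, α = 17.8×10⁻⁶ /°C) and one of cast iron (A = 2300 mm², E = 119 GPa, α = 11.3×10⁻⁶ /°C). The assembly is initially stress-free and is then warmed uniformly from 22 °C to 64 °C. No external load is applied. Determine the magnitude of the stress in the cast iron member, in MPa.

Equilibrium of a rigid end plate with no external load gives equal and opposite internal forces ±P in the two members. Since α_{bronze} > α_{cast iron}, heating drives the bronze into compression and the cast iron into tension.
Compatibility of the two members (thermal + elastic change equal): (α₁ − α₂)ΔT = P·[1/(A₁E₁) + 1/(A₂E₂)].
|α₁ − α₂|·ΔT = 6.5×10⁻⁶ × 42 = 0.000273.
1/(A₁E₁) + 1/(A₂E₂) = 1/(700×112×10³) + 1/(2300×119×10³) = 1.641×10⁻⁸ N⁻¹.
So P = 0.000273 / 1.641×10⁻⁸ = 16.64 kN.
σ_{cast iron} = P/A₂ = 16640/2300 = 7.234 MPa, tensile.

σ ≈ 7.23 MPa (tensile)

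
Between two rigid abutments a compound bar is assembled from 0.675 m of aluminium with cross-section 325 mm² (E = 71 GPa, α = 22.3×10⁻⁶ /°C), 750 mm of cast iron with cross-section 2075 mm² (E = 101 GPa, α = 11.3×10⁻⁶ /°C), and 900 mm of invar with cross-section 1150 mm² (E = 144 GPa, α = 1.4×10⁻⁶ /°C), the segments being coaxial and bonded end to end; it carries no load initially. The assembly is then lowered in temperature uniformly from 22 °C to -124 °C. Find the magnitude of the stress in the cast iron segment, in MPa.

σ ≈ 45.6 MPa (tensile)

Free thermal contraction of the whole bar: Σ αᵢΔT Lᵢ = 22.3×10⁻⁶×146×675 + 11.3×10⁻⁶×146×750 + 1.4×10⁻⁶×146×900 = 3.619 mm.
The rigid supports impose zero overall length change; the single axial force P common to all segments must satisfy P Σ Lᵢ/(AᵢEᵢ) = δ_free.
The series flexibility is Σ Lᵢ/(AᵢEᵢ) = 675/(325×71×10³) + 750/(2075×101×10³) + 900/(1150×144×10³) = 3.827×10⁻⁵ mm/N.
So P = 3.619 / 3.827×10⁻⁵ = 94.57 kN, tensile.
σ_{cast iron} = P / A = 94570 / 2075 = 45.58 MPa.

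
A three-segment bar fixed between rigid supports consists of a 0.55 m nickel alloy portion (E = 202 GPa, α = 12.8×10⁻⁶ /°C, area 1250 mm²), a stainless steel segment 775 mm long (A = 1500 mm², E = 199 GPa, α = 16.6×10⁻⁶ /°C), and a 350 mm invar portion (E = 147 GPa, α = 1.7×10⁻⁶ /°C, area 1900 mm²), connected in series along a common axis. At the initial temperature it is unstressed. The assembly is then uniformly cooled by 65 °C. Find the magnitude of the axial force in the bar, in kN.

With the walls removed the bar would change length by δ_free = Σ αᵢΔT Lᵢ = 12.8×10⁻⁶×65×550 + 16.6×10⁻⁶×65×775 + 1.7×10⁻⁶×65×350 = 1.333 mm.
The rigid supports impose zero overall length change; the single axial force P common to all segments must satisfy P Σ Lᵢ/(AᵢEᵢ) = δ_free.
The series flexibility is Σ Lᵢ/(AᵢEᵢ) = 550/(1250×202×10³) + 775/(1500×199×10³) + 350/(1900×147×10³) = 6.028×10⁻⁶ mm/N.
So P = 1.333 / 6.028×10⁻⁶ = 221.1 kN, tensile.

P ≈ 221 kN (tensile)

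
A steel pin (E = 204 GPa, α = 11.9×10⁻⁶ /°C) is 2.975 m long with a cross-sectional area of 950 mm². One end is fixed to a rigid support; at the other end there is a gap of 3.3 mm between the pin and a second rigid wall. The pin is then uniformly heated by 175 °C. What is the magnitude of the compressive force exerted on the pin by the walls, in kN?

P ≈ 189 kN

Free thermal elongation = αΔT L = 11.9×10⁻⁶ × 175 × 2975 = 6.195 mm.
This exceeds the 3.3 mm gap, so the wall pushes back. The portion of expansion that must be recovered elastically is δ_free − gap = 6.195 − 3.3 = 2.895 mm.
Compatibility: PL/(AE) = 2.895 mm, so σ = P/A = E × (2.895/2975) = 198.5 MPa.
P = σA = 198.5 × 950 = 188.6 kN.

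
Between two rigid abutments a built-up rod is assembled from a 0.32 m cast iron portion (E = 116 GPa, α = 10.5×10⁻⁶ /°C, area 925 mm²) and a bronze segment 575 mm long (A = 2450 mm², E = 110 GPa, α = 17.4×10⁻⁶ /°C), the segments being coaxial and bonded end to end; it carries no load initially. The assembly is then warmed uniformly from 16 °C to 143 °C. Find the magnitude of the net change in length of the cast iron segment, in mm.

If the supports were absent, the total length change would be Σ αᵢΔT Lᵢ = 10.5×10⁻⁶×127×320 + 17.4×10⁻⁶×127×575 = 1.697 mm.
The walls prevent any net length change, so an axial force P (same in every segment) develops. Compatibility: P · Σ Lᵢ/(AᵢEᵢ) = δ_free.
Σ Lᵢ/(AᵢEᵢ) = 320/(925×116×10³) + 575/(2450×110×10³) = 5.116×10⁻⁶ mm/N.
So P = 1.697 / 5.116×10⁻⁶ = 331.8 kN, compressive.
For the cast iron segment, free thermal change = 10.5×10⁻⁶×127×320 = 0.4267 mm and elastic change from P = 331800×320/(925×116×10³) = 0.9895 mm; these oppose, so the net change is 0.563 mm (segment shortens).

|ΔL| ≈ 0.563 mm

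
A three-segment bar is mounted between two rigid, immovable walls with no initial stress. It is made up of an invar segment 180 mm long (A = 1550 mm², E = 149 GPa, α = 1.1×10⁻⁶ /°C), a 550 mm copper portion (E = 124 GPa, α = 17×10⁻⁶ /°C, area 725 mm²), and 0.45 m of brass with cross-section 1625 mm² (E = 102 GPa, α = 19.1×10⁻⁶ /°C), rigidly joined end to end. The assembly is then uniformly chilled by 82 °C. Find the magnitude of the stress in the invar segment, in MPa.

σ ≈ 99.9 MPa (tensile)

If the supports were absent, the total length change would be Σ αᵢΔT Lᵢ = 1.1×10⁻⁶×82×180 + 17×10⁻⁶×82×550 + 19.1×10⁻⁶×82×450 = 1.488 mm.
The walls prevent any net length change, so an axial force P (same in every segment) develops. Compatibility: P · Σ Lᵢ/(AᵢEᵢ) = δ_free.
The series flexibility is Σ Lᵢ/(AᵢEᵢ) = 180/(1550×149×10³) + 550/(725×124×10³) + 450/(1625×102×10³) = 9.612×10⁻⁶ mm/N.
P = 1.488 / 9.612×10⁻⁶ = 154800 N = 154.8 kN, tensile.
σ_{invar} = P / A = 154800 / 1550 = 99.85 MPa.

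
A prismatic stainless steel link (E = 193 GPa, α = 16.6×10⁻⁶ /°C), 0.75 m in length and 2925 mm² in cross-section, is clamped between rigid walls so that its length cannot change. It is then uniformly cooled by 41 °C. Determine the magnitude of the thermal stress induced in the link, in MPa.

With length fixed, the mechanical strain must cancel the thermal strain αΔT = 16.6×10⁻⁶ × 41 = 680.6×10⁻⁶.
The stress required to suppress this strain is σ = Eε = 193×10³ × 680.6×10⁻⁶ = 131.4 MPa, tensile since the link is trying to contract.

σ ≈ 131 MPa (tensile)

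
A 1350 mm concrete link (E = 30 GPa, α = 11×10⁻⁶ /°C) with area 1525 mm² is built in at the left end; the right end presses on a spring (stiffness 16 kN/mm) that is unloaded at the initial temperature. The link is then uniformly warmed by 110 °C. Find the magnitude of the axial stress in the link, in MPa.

σ ≈ 11.6 MPa (compressive)

The unrestrained thermal change is αΔT L = 11×10⁻⁶ × 110 × 1350 = 1.633 mm.
Let P be the compressive force at the spring. The link shortens elastically by PL/(AE) and the spring compresses by P/k; together these equal δ_free.
P [ L/(AE) + 1/k ] = δ_free → P [ 1350/(1525×30×10³) + 1/(16×10³) ] = 1.633.
P = 1.633 / 9.201×10⁻⁵ = 17750 N.
σ = P/A = 17750/1525 = 11.64 MPa.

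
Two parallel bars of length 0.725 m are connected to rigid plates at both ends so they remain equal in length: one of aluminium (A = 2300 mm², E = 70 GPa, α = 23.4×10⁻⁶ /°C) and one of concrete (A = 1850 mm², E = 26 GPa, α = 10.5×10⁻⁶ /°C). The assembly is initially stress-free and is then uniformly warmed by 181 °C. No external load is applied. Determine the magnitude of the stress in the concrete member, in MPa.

Both members must finish at the same length. With the larger α, the aluminium tends to over-expand; the plates restrain it, putting the aluminium in compression and the concrete in tension. With no external load the two internal forces are equal and opposite, magnitude P.
Setting the final lengths equal and cancelling L: (α₁ − α₂)ΔT = P/(A₁E₁) + P/(A₂E₂).
|α₁ − α₂|·ΔT = 12.9×10⁻⁶ × 181 = 0.002335.
1/(A₁E₁) + 1/(A₂E₂) = 1/(2300×70×10³) + 1/(1850×26×10³) = 2.7×10⁻⁸ N⁻¹.
P = 0.002335 / 2.7×10⁻⁸ = 86470 N = 86.47 kN.
σ_{concrete} = P/A₂ = 86470/1850 = 46.74 MPa, tensile.

σ ≈ 46.7 MPa (tensile)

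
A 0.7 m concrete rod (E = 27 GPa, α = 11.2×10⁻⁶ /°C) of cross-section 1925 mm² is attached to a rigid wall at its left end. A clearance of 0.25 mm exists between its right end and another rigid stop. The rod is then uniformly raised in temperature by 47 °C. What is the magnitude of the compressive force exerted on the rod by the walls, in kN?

P ≈ 8.8 kN

Free thermal elongation = αΔT L = 11.2×10⁻⁶ × 47 × 700 = 0.3685 mm.
After closing the 0.25 mm clearance, 0.3685 − 0.25 = 0.1185 mm of expansion remains to be suppressed by the wall.
So σ = E(δ_free − g)/L = 27×10³ × 0.1185/700 = 4.57 MPa.
Force on the wall = σA = 4.57 × 1925 mm² = 8.797 kN.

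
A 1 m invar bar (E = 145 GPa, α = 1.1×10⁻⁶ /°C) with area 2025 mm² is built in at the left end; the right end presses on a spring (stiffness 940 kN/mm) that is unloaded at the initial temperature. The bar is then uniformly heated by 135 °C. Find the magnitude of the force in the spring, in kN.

P ≈ 33.2 kN

Free thermal expansion: δ_free = αΔT L = 1.1×10⁻⁶ × 135 × 1000 = 0.1485 mm.
With a force P in the spring, the elastic change of the bar is PL/(AE) and that of the spring is P/k; compatibility requires their sum to equal δ_free.
P [ L/(AE) + 1/k ] = δ_free → P [ 1000/(2025×145×10³) + 1/(940×10³) ] = 0.1485.
P = 0.1485 / 4.47×10⁻⁶ = 33220 N.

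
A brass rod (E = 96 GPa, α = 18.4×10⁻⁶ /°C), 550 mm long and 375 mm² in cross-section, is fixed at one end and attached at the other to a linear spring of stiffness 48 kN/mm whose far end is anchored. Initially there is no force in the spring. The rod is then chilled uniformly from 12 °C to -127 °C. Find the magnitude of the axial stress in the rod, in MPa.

If the spring were absent the rod would shorten by αΔT L = 18.4×10⁻⁶ × 139 × 550 = 1.407 mm.
With a force P in the spring, the elastic change of the rod is PL/(AE) and that of the spring is P/k; compatibility requires their sum to equal δ_free.
P [ L/(AE) + 1/k ] = δ_free → P [ 550/(375×96×10³) + 1/(48×10³) ] = 1.407.
P = 1.407 / 3.611×10⁻⁵ = 38950 N.
σ = P/A = 38950/375 = 103.9 MPa.

σ ≈ 104 MPa (tensile)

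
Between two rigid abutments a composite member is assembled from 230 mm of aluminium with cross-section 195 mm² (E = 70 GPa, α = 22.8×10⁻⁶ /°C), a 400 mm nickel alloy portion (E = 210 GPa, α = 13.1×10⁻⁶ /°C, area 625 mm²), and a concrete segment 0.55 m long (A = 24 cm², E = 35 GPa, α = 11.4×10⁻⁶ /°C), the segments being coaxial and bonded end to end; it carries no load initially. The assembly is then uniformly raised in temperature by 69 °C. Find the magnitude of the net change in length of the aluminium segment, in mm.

If the supports were absent, the total length change would be Σ αᵢΔT Lᵢ = 22.8×10⁻⁶×69×230 + 13.1×10⁻⁶×69×400 + 11.4×10⁻⁶×69×550 = 1.156 mm.
The walls prevent any net length change, so an axial force P (same in every segment) develops. Compatibility: P · Σ Lᵢ/(AᵢEᵢ) = δ_free.
The series flexibility is Σ Lᵢ/(AᵢEᵢ) = 230/(195×70×10³) + 400/(625×210×10³) + 550/(2400×35×10³) = 2.645×10⁻⁵ mm/N.
P = 1.156 / 2.645×10⁻⁵ = 43710 N = 43.71 kN, compressive.
For the aluminium segment, free thermal change = 22.8×10⁻⁶×69×230 = 0.3618 mm and elastic change from P = 43710×230/(195×70×10³) = 0.7366 mm; these oppose, so the net change is 0.375 mm (segment shortens).

|ΔL| ≈ 0.375 mm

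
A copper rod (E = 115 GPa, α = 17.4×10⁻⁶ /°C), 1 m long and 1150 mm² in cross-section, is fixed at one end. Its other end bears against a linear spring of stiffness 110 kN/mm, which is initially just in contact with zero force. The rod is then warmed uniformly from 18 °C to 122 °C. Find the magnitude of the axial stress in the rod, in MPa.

σ ≈ 94.5 MPa (compressive)

Free thermal expansion: δ_free = αΔT L = 17.4×10⁻⁶ × 104 × 1000 = 1.81 mm.
With a force P in the spring, the elastic change of the rod is PL/(AE) and that of the spring is P/k; compatibility requires their sum to equal δ_free.
P [ L/(AE) + 1/k ] = δ_free → P [ 1000/(1150×115×10³) + 1/(110×10³) ] = 1.81.
P = 1.81 / 1.665×10⁻⁵ = 108700 N.
σ = P/A = 108700/1150 = 94.5 MPa.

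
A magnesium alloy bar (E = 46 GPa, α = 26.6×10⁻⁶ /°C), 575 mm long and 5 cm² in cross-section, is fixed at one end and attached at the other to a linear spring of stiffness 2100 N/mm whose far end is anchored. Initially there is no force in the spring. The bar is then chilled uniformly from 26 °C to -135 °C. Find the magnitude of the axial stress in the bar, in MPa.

σ ≈ 9.83 MPa (tensile)

Free thermal contraction: δ_free = αΔT L = 26.6×10⁻⁶ × 161 × 575 = 2.462 mm.
With a force P in the spring, the elastic change of the bar is PL/(AE) and that of the spring is P/k; compatibility requires their sum to equal δ_free.
P [ L/(AE) + 1/k ] = δ_free → P [ 575/(500×46×10³) + 1/(2100) ] = 2.462.
P = 2.462 / 0.0005012 = 4913 N.
σ = P/A = 4913/500 = 9.827 MPa.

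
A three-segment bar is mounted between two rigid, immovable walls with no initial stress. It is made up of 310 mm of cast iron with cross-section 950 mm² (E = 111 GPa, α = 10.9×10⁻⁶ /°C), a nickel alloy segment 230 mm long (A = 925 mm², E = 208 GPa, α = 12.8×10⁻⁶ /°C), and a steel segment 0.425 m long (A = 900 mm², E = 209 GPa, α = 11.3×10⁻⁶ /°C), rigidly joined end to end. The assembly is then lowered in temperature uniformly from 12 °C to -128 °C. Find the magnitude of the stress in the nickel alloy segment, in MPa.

σ ≈ 263 MPa (tensile)

Free thermal contraction of the whole bar: Σ αᵢΔT Lᵢ = 10.9×10⁻⁶×140×310 + 12.8×10⁻⁶×140×230 + 11.3×10⁻⁶×140×425 = 1.558 mm.
The walls prevent any net length change, so an axial force P (same in every segment) develops. Compatibility: P · Σ Lᵢ/(AᵢEᵢ) = δ_free.
Σ Lᵢ/(AᵢEᵢ) = 310/(950×111×10³) + 230/(925×208×10³) + 425/(900×209×10³) = 6.395×10⁻⁶ mm/N.
P = 1.558 / 6.395×10⁻⁶ = 243600 N = 243.6 kN, tensile.
σ_{nickel alloy} = P / A = 243600 / 925 = 263.3 MPa.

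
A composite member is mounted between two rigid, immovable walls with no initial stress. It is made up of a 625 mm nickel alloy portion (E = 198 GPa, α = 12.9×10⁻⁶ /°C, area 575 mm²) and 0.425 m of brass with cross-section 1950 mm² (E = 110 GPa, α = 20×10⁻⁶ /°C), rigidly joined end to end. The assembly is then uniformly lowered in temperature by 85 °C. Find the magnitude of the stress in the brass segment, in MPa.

Free thermal contraction of the whole bar: Σ αᵢΔT Lᵢ = 12.9×10⁻⁶×85×625 + 20×10⁻⁶×85×425 = 1.408 mm.
The rigid supports impose zero overall length change; the single axial force P common to all segments must satisfy P Σ Lᵢ/(AᵢEᵢ) = δ_free.
Σ Lᵢ/(AᵢEᵢ) = 625/(575×198×10³) + 425/(1950×110×10³) = 7.471×10⁻⁶ mm/N.
So P = 1.408 / 7.471×10⁻⁶ = 188.4 kN, tensile.
σ_{brass} = P / A = 188400 / 1950 = 96.63 MPa.

σ ≈ 96.6 MPa (tensile)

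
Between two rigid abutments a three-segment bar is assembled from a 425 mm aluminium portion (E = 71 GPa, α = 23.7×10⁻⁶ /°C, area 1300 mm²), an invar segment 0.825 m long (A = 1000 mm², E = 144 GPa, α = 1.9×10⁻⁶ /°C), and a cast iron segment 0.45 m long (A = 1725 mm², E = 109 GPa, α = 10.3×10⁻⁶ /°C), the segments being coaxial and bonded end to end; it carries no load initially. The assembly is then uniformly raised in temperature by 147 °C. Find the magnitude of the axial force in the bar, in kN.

If the supports were absent, the total length change would be Σ αᵢΔT Lᵢ = 23.7×10⁻⁶×147×425 + 1.9×10⁻⁶×147×825 + 10.3×10⁻⁶×147×450 = 2.392 mm.
Since the ends are fixed, an axial force P builds up, equal in every segment, with P · Σ Lᵢ/(AᵢEᵢ) = δ_free.
The series flexibility is Σ Lᵢ/(AᵢEᵢ) = 425/(1300×71×10³) + 825/(1000×144×10³) + 450/(1725×109×10³) = 1.273×10⁻⁵ mm/N.
P = 2.392 / 1.273×10⁻⁵ = 188000 N = 188 kN, compressive.

P ≈ 188 kN (compressive)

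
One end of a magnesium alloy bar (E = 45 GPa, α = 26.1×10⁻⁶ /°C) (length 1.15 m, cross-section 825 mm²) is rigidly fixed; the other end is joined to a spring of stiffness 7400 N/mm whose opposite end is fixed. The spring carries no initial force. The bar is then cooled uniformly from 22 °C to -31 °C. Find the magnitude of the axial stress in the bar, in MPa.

σ ≈ 11.6 MPa (tensile)

If the spring were absent the bar would shorten by αΔT L = 26.1×10⁻⁶ × 53 × 1150 = 1.591 mm.
With a force P in the spring, the elastic change of the bar is PL/(AE) and that of the spring is P/k; compatibility requires their sum to equal δ_free.
So P = δ_free / [L/(AE) + 1/k] = 1.591 / [ 1150/(825×45×10³) + 1/(7400) ].
P = 1.591 / 0.0001661 = 9577 N.
σ = P/A = 9577/825 = 11.61 MPa.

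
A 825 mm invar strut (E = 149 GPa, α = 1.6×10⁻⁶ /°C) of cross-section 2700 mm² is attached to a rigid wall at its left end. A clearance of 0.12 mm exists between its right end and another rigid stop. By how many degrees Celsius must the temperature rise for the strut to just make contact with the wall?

The gap closes when αΔT L = 0.12 mm, since the strut is still unstressed at that instant.
So ΔT = g/(αL) = 0.12/(1.6×10⁻⁶ × 825) = 90.91 °C.

ΔT ≈ 90.9 °C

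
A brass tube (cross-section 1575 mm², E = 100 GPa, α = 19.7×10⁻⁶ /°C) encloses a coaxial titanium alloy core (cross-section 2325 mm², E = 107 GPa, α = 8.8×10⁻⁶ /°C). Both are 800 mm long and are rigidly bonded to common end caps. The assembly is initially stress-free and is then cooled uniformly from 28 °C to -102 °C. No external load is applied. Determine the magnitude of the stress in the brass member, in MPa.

σ ≈ 86.8 MPa (tensile)

Both members must finish at the same length. With the larger α, the brass tends to over-contract; the plates restrain it, putting the brass in tension and the titanium alloy in compression. With no external load the two internal forces are equal and opposite, magnitude P.
Setting the final lengths equal and cancelling L: (α₁ − α₂)ΔT = P/(A₁E₁) + P/(A₂E₂).
|α₁ − α₂|·ΔT = 10.9×10⁻⁶ × 130 = 0.001417.
1/(A₁E₁) + 1/(A₂E₂) = 1/(1575×100×10³) + 1/(2325×107×10³) = 1.037×10⁻⁸ N⁻¹.
P = 0.001417 / 1.037×10⁻⁸ = 136700 N = 136.7 kN.
σ_{brass} = P/A₁ = 136700/1575 = 86.77 MPa, tensile.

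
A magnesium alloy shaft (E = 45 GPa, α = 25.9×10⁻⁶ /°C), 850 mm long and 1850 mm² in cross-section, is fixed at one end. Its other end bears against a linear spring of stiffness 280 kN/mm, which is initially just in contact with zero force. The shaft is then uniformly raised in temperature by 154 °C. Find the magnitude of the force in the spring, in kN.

P ≈ 246 kN

Free thermal expansion: δ_free = αΔT L = 25.9×10⁻⁶ × 154 × 850 = 3.39 mm.
With a force P in the spring, the elastic change of the shaft is PL/(AE) and that of the spring is P/k; compatibility requires their sum to equal δ_free.
So P = δ_free / [L/(AE) + 1/k] = 3.39 / [ 850/(1850×45×10³) + 1/(280×10³) ].
P = 3.39 / 1.378×10⁻⁵ = 246000 N.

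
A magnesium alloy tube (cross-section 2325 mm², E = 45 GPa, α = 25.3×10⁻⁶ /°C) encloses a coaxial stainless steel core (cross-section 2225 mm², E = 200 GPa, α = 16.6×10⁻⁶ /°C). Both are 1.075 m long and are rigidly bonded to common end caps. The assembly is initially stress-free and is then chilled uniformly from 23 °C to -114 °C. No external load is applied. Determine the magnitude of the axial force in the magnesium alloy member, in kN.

The magnesium alloy has the larger α, so on cooling it would change length more than the stainless steel if both were free. The rigid plates force a common final length, so the magnesium alloy is put into tension and the stainless steel into compression, with equal and opposite forces P (no external load).
Setting the final lengths equal and cancelling L: (α₁ − α₂)ΔT = P/(A₁E₁) + P/(A₂E₂).
|α₁ − α₂|·ΔT = 8.7×10⁻⁶ × 137 = 0.001192.
1/(A₁E₁) + 1/(A₂E₂) = 1/(2325×45×10³) + 1/(2225×200×10³) = 1.181×10⁻⁸ N⁻¹.
So P = 0.001192 / 1.181×10⁻⁸ = 101 kN.

P ≈ 101 kN (tensile in the magnesium alloy)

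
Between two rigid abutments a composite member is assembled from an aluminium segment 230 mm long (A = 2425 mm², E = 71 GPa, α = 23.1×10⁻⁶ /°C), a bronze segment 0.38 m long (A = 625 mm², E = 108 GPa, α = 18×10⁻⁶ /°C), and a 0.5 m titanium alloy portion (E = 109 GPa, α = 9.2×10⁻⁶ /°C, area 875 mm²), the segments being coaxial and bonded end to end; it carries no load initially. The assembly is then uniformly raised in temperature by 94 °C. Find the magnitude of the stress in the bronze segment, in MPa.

σ ≈ 206 MPa (compressive)

Free thermal expansion of the whole bar: Σ αᵢΔT Lᵢ = 23.1×10⁻⁶×94×230 + 18×10⁻⁶×94×380 + 9.2×10⁻⁶×94×500 = 1.575 mm.
Since the ends are fixed, an axial force P builds up, equal in every segment, with P · Σ Lᵢ/(AᵢEᵢ) = δ_free.
Σ Lᵢ/(AᵢEᵢ) = 230/(2425×71×10³) + 380/(625×108×10³) + 500/(875×109×10³) = 1.221×10⁻⁵ mm/N.
So P = 1.575 / 1.221×10⁻⁵ = 129 kN, compressive.
σ_{bronze} = P / A = 129000 / 625 = 206.4 MPa.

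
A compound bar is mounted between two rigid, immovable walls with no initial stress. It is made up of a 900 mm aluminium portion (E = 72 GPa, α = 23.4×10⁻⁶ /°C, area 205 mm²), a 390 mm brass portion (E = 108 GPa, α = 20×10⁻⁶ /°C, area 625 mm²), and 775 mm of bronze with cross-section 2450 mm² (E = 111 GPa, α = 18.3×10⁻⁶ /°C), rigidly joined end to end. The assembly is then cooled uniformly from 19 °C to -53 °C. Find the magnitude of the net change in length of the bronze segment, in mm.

Free thermal contraction of the whole bar: Σ αᵢΔT Lᵢ = 23.4×10⁻⁶×72×900 + 20×10⁻⁶×72×390 + 18.3×10⁻⁶×72×775 = 3.099 mm.
Since the ends are fixed, an axial force P builds up, equal in every segment, with P · Σ Lᵢ/(AᵢEᵢ) = δ_free.
Σ Lᵢ/(AᵢEᵢ) = 900/(205×72×10³) + 390/(625×108×10³) + 775/(2450×111×10³) = 6.96×10⁻⁵ mm/N.
So P = 3.099 / 6.96×10⁻⁵ = 44.52 kN, tensile.
For the bronze segment, free thermal change = 18.3×10⁻⁶×72×775 = 1.021 mm and elastic change from P = 44520×775/(2450×111×10³) = 0.1269 mm; these oppose, so the net change is 0.894 mm (segment shortens).

|ΔL| ≈ 0.894 mm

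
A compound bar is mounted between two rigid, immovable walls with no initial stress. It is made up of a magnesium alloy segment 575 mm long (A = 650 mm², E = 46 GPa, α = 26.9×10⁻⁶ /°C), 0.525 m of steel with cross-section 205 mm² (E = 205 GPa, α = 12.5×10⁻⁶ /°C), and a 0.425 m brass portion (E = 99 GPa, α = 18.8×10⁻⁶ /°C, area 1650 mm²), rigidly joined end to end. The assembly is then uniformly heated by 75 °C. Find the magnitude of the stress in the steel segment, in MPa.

σ ≈ 320 MPa (compressive)

Free thermal expansion of the whole bar: Σ αᵢΔT Lᵢ = 26.9×10⁻⁶×75×575 + 12.5×10⁻⁶×75×525 + 18.8×10⁻⁶×75×425 = 2.252 mm.
The rigid supports impose zero overall length change; the single axial force P common to all segments must satisfy P Σ Lᵢ/(AᵢEᵢ) = δ_free.
The series flexibility is Σ Lᵢ/(AᵢEᵢ) = 575/(650×46×10³) + 525/(205×205×10³) + 425/(1650×99×10³) = 3.433×10⁻⁵ mm/N.
So P = 2.252 / 3.433×10⁻⁵ = 65.59 kN, compressive.
σ_{steel} = P / A = 65590 / 205 = 320 MPa.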